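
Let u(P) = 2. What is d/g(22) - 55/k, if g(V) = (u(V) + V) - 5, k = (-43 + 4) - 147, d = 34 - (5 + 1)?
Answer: 6253/3534 ≈ 1.7694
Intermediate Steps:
d = 28 (d = 34 - 6 = 28)
k = -186 (k = -39 - 147 = -186)
g(V) = -3 + V (g(V) = (2 + V) - 5 = -3 + V)
d/g(22) - 55/k = 28/(-3 + 22) - 55/(-186) = 28/19 - 55*(-1/186) = 28*(1/19) + 55/186 = 28/19 + 55/186 = 6253/3534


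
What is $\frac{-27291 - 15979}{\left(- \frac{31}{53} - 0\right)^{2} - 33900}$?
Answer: $\frac{121545430}{95224139} \approx 1.2764$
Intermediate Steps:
$\frac{-27291 - 15979}{\left(- \frac{31}{53} - 0\right)^{2} - 33900} = - \frac{43270}{\left(\left(-31\right) \frac{1}{53} + \left(-5 + 5\right)\right)^{2} - 33900} = - \frac{43270}{\left(- \frac{31}{53} + 0\right)^{2} - 33900} = - \frac{43270}{\left(- \frac{31}{53}\right)^{2} - 33900} = - \frac{43270}{\frac{961}{2809} - 33900} = - \frac{43270}{- \frac{95224139}{2809}} = \left(-43270\right) \left(- \frac{2809}{95224139}\right) = \frac{121545430}{95224139}$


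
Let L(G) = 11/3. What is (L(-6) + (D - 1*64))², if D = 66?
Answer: 289/9 ≈ 32.111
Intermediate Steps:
L(G) = 11/3 (L(G) = 11*(⅓) = 11/3)
(L(-6) + (D - 1*64))² = (11/3 + (66 - 1*64))² = (11/3 + (66 - 64))² = (11/3 + 2)² = (17/3)² = 289/9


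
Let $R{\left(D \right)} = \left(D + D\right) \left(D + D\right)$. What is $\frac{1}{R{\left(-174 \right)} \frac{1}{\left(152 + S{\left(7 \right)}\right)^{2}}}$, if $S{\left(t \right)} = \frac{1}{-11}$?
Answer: $\frac{310249}{1628176} \approx 0.19055$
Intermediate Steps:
$S{\left(t \right)} = - \frac{1}{11}$
$R{\left(D \right)} = 4 D^{2}$ ($R{\left(D \right)} = 2 D 2 D = 4 D^{2}$)
$\frac{1}{R{\left(-174 \right)} \frac{1}{\left(152 + S{\left(7 \right)}\right)^{2}}} = \frac{1}{4 \left(-174\right)^{2} \frac{1}{\left(152 - \frac{1}{11}\right)^{2}}} = \frac{1}{4 \cdot 30276 \frac{1}{\left(\frac{1671}{11}\right)^{2}}} = \frac{1}{121104 \frac{1}{\frac{2792241}{121}}} = \frac{1}{121104 \cdot \frac{121}{2792241}} = \frac{1}{\frac{1628176}{310249}} = \frac{310249}{1628176}$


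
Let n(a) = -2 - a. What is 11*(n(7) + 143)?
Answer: 1474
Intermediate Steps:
11*(n(7) + 143) = 11*((-2 - 1*7) + 143) = 11*((-2 - 7) + 143) = 11*(-9 + 143) = 11*134 = 1474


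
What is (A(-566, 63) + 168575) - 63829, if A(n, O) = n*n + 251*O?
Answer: 440915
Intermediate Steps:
A(n, O) = n² + 251*O
(A(-566, 63) + 168575) - 63829 = (((-566)² + 251*63) + 168575) - 63829 = ((320356 + 15813) + 168575) - 63829 = (336169 + 168575) - 63829 = 504744 - 63829 = 440915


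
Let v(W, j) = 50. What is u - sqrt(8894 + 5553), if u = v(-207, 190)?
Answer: 50 - sqrt(14447) ≈ -70.196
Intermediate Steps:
u = 50
u - sqrt(8894 + 5553) = 50 - sqrt(8894 + 5553) = 50 - sqrt(14447)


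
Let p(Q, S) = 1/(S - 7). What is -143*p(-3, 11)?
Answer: -143/4 ≈ -35.750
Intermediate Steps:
p(Q, S) = 1/(-7 + S)
-143*p(-3, 11) = -143/(-7 + 11) = -143/4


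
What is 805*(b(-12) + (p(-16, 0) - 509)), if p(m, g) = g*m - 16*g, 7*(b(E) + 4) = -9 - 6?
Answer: -414690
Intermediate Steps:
b(E) = -43/7 (b(E) = -4 + (-9 - 6)/7 = -4 + (⅐)*(-15) = -4 - 15/7 = -43/7)
p(m, g) = -16*g + g*m
805*(b(-12) + (p(-16, 0) - 509)) = 805*(-43/7 + (0*(-16 - 16) - 509)) = 805*(-43/7 + (0*(-32) - 509)) = 805*(-43/7 + (0 - 509)) = 805*(-43/7 - 509) = 805*(-3606/7) = -414690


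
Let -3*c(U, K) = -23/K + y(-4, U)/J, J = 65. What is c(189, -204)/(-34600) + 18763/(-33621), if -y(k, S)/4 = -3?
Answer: -8608345158799/15425180316000 ≈ -0.55807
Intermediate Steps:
y(k, S) = 12 (y(k, S) = -4*(-3) = 12)
c(U, K) = -4/65 + 23/(3*K) (c(U, K) = -(-23/K + 12/65)/3 = -(12/65 - 23/K)/3 = -4/65 + 23/(3*K))
c(189, -204)/(-34600) + 18763/(-33621) = ((1/195)*(1495 - 12*(-204))/(-204))/(-34600) + 18763/(-33621) = ((1/195)*(-1/204)*(1495 + 2448))*(-1/34600) + 18763*(-1/33621) = ((1/195)*(-1/204)*3943)*(-1/34600) - 18763/33621 = -3943/39780*(-1/34600) - 18763/33621 = 3943/1376388000 - 18763/33621 = -8608345158799/15425180316000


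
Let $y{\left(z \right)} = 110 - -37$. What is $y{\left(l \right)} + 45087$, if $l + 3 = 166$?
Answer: $45234$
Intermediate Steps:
$l = 163$ ($l = -3 + 166 = 163$)
$y{\left(z \right)} = 147$ ($y{\left(z \right)} = 110 + 37 = 147$)
$y{\left(l \right)} + 45087 = 147 + 45087 = 45234$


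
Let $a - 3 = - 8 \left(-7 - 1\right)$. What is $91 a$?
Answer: $6097$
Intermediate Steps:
$a = 67$ ($a = 3 - 8 \left(-7 - 1\right) = 3 - -64 = 3 + 64 = 67$)
$91 a = 91 \cdot 67 = 6097$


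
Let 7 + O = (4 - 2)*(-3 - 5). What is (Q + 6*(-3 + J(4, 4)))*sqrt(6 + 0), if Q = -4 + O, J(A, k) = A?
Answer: -21*sqrt(6) ≈ -51.439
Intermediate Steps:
O = -23 (O = -7 + (4 - 2)*(-3 - 5) = -7 + 2*(-8) = -7 - 16 = -23)
Q = -27 (Q = -4 - 23 = -27)
(Q + 6*(-3 + J(4, 4)))*sqrt(6 + 0) = (-27 + 6*(-3 + 4))*sqrt(6 + 0) = (-27 + 6*1)*sqrt(6) = (-27 + 6)*sqrt(6) = -21*sqrt(6)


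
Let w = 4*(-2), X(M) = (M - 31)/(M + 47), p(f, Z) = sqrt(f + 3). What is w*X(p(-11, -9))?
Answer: 3864/739 - 416*I*sqrt(2)/739 ≈ 5.2287 - 0.79609*I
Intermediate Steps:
p(f, Z) = sqrt(3 + f)
X(M) = (-31 + M)/(47 + M)
w = -8
w*X(p(-11, -9)) = -8*(-31 + sqrt(3 - 11))/(47 + sqrt(3 - 11)) = -8*(-31 + sqrt(-8))/(47 + sqrt(-8)) = -8*(-31 + 2*I*sqrt(2))/(47 + 2*I*sqrt(2))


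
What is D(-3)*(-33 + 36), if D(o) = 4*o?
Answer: -36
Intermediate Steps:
D(-3)*(-33 + 36) = (4*(-3))*(-33 + 36) = -12*3 = -36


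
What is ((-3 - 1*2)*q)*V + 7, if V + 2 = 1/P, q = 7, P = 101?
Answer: 7742/101 ≈ 76.653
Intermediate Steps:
V = -201/101 (V = -2 + 1/101 = -201/101 ≈ -1.9901)
((-3 - 1*2)*q)*V + 7 = ((-3 - 1*2)*7)*(-201/101) + 7 = ((-3 - 2)*7)*(-201/101) + 7 = -5*7*(-201/101) + 7 = -35*(-201/101) + 7 = 7035/101 + 7 = 7742/101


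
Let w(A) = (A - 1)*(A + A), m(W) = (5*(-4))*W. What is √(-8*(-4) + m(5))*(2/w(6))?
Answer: I*√17/15 ≈ 0.27487*I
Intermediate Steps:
m(W) = -20*W
w(A) = 2*A*(-1 + A) (w(A) = (-1 + A)*(2*A) = 2*A*(-1 + A))
√(-8*(-4) + m(5))*(2/w(6)) = √(-8*(-4) - 20*5)*(2/((2*6*(-1 + 6)))) = √(32 - 100)*(2/((2*6*5))) = √(-68)*(2/60) = (2*I*√17)*(2*(1/60)) = (2*I*√17)*(1/30) = I*√17/15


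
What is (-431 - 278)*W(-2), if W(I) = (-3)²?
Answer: -6381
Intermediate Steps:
W(I) = 9
(-431 - 278)*W(-2) = (-431 - 278)*9 = -709*9 = -6381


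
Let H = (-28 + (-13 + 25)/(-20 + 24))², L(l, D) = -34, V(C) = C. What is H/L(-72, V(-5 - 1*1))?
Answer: -625/34 ≈ -18.382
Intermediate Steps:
H = 625 (H = (-28 + 12/4)² = (-28 + 12*(¼))² = (-28 + 3)² = (-25)² = 625)
H/L(-72, V(-5 - 1*1)) = 625/(-34) = 625*(-1/34) = -625/34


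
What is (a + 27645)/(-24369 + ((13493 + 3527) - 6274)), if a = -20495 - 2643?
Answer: -4507/13623 ≈ -0.33084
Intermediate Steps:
a = -23138
(a + 27645)/(-24369 + ((13493 + 3527) - 6274)) = (-23138 + 27645)/(-24369 + ((13493 + 3527) - 6274)) = 4507/(-24369 + (17020 - 6274)) = 4507/(-24369 + 10746) = 4507/(-13623) = 4507*(-1/13623) = -4507/13623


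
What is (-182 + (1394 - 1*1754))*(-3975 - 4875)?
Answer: 4796700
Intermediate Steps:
(-182 + (1394 - 1*1754))*(-3975 - 4875) = (-182 + (1394 - 1754))*(-8850) = (-182 - 360)*(-8850) = -542*(-8850) = 4796700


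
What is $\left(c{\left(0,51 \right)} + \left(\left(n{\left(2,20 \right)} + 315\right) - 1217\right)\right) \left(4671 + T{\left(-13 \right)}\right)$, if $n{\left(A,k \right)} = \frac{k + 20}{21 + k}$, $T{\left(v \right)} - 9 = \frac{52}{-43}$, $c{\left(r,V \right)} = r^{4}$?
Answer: $- \frac{7432287096}{1763} \approx -4.2157 \cdot 10^{6}$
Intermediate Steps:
$T{\left(v \right)} = \frac{335}{43}$ ($T{\left(v \right)} = 9 + \frac{52}{-43} = 9 + 52 \left(- \frac{1}{43}\right) = 9 - \frac{52}{43} = \frac{335}{43}$)
$n{\left(A,k \right)} = \frac{20 + k}{21 + k}$
$\left(c{\left(0,51 \right)} + \left(\left(n{\left(2,20 \right)} + 315\right) - 1217\right)\right) \left(4671 + T{\left(-13 \right)}\right) = \left(0^{4} - \left(902 - \frac{20 + 20}{21 + 20}\right)\right) \left(4671 + \frac{335}{43}\right) = \left(0 - \left(902 - \frac{1}{41} \cdot 40\right)\right) \frac{201188}{43} = \left(0 + \left(\left(\frac{1}{41} \cdot 40 + 315\right) - 1217\right)\right) \frac{201188}{43} = \left(0 + \left(\left(\frac{40}{41} + 315\right) - 1217\right)\right) \frac{201188}{43} = \left(0 + \left(\frac{12955}{41} - 1217\right)\right) \frac{201188}{43} = \left(0 - \frac{36942}{41}\right) \frac{201188}{43} = \left(- \frac{36942}{41}\right) \frac{201188}{43} = - \frac{7432287096}{1763}$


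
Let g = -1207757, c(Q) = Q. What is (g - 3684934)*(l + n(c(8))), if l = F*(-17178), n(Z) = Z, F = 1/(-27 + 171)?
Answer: 4356125887/8 ≈ 5.4452e+8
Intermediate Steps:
F = 1/144 ≈ 0.0069444
l = -2863/24 (l = (1/144)*(-17178) = -2863/24 ≈ -119.29)
(g - 3684934)*(l + n(c(8))) = (-1207757 - 3684934)*(-2863/24 + 8) = -4892691*(-2671/24) = 4356125887/8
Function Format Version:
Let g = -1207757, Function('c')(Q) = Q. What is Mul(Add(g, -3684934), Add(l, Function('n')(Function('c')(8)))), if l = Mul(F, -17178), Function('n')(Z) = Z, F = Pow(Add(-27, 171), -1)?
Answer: Rational(4356125887, 8) ≈ 5.4452e+8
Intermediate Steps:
F = Rational(1, 144) (F = Pow(144, -1) = Rational(1, 144) ≈ 0.0069444)
l = Rational(-2863, 24) (l = Mul(Rational(1, 144), -17178) = Rational(-2863, 24) ≈ -119.29)
Mul(Add(g, -3684934), Add(l, Function('n')(Function('c')(8)))) = Mul(Add(-1207757, -3684934), Add(Rational(-2863, 24), 8)) = Mul(-4892691, Rational(-2671, 24)) = Rational(4356125887, 8)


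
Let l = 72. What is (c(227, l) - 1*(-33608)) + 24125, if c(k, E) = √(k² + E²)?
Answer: 57733 + √56713 ≈ 57971.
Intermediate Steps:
c(k, E) = √(E² + k²)
(c(227, l) - 1*(-33608)) + 24125 = (√(72² + 227²) - 1*(-33608)) + 24125 = (√(5184 + 51529) + 33608) + 24125 = (√56713 + 33608) + 24125 = (33608 + √56713) + 24125 = 57733 + √56713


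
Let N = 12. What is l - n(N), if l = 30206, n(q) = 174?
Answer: 30032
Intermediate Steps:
l - n(N) = 30206 - 1*174 = 30206 - 174 = 30032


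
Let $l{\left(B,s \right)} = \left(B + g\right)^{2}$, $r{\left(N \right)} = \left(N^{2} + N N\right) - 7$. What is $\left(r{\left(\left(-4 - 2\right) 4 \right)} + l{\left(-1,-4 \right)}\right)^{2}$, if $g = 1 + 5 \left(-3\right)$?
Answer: $1876900$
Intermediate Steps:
$g = -14$ ($g = 1 - 15 = -14$)
$r{\left(N \right)} = -7 + 2 N^{2}$ ($r{\left(N \right)} = \left(N^{2} + N^{2}\right) - 7 = 2 N^{2} - 7 = -7 + 2 N^{2}$)
$l{\left(B,s \right)} = \left(-14 + B\right)^{2}$ ($l{\left(B,s \right)} = \left(B - 14\right)^{2} = \left(-14 + B\right)^{2}$)
$\left(r{\left(\left(-4 - 2\right) 4 \right)} + l{\left(-1,-4 \right)}\right)^{2} = \left(\left(-7 + 2 \left(\left(-4 - 2\right) 4\right)^{2}\right) + \left(-14 - 1\right)^{2}\right)^{2} = \left(\left(-7 + 2 \left(\left(-6\right) 4\right)^{2}\right) + \left(-15\right)^{2}\right)^{2} = \left(\left(-7 + 2 \left(-24\right)^{2}\right) + 225\right)^{2} = \left(\left(-7 + 2 \cdot 576\right) + 225\right)^{2} = \left(\left(-7 + 1152\right) + 225\right)^{2} = \left(1145 + 225\right)^{2} = 1370^{2} = 1876900$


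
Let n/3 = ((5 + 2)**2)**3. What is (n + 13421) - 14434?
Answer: 351934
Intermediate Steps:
n = 352947 (n = 3*((5 + 2)**2)**3 = 3*(7**2)**3 = 3*49**3 = 3*117649 = 352947)
(n + 13421) - 14434 = (352947 + 13421) - 14434 = 366368 - 14434 = 351934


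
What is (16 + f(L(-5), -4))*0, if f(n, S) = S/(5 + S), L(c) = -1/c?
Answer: 0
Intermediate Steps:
f(n, S) = S/(5 + S)
(16 + f(L(-5), -4))*0 = (16 - 4/(5 - 4))*0 = (16 - 4/1)*0 = (16 - 4*1)*0 = (16 - 4)*0 = 12*0 = 0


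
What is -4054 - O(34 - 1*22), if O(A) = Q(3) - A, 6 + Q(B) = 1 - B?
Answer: -4034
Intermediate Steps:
Q(B) = -5 - B (Q(B) = -6 + (1 - B) = -5 - B)
O(A) = -8 - A (O(A) = (-5 - 1*3) - A = (-5 - 3) - A = -8 - A)
-4054 - O(34 - 1*22) = -4054 - (-8 - (34 - 1*22)) = -4054 - (-8 - (34 - 22)) = -4054 - (-8 - 1*12) = -4054 - (-8 - 12) = -4054 - 1*(-20) = -4054 + 20 = -4034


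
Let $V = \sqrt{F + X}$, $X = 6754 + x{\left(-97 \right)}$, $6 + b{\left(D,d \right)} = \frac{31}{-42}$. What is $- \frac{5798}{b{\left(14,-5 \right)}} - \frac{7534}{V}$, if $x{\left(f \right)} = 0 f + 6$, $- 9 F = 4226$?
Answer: $\frac{243516}{283} - \frac{11301 \sqrt{56614}}{28307} \approx 765.49$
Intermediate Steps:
$F = - \frac{4226}{9}$ ($F = \left(- \frac{1}{9}\right) 4226 = - \frac{4226}{9} \approx -469.56$)
$b{\left(D,d \right)} = - \frac{283}{42}$ ($b{\left(D,d \right)} = -6 + \frac{31}{-42} = -6 + 31 \left(- \frac{1}{42}\right) = -6 - \frac{31}{42} = - \frac{283}{42}$)
$x{\left(f \right)} = 6$ ($x{\left(f \right)} = 0 + 6 = 6$)
$X = 6760$ ($X = 6754 + 6 = 6760$)
$V = \frac{\sqrt{56614}}{3}$ ($V = \sqrt{- \frac{4226}{9} + 6760} = \sqrt{\frac{56614}{9}} = \frac{\sqrt{56614}}{3} \approx 79.312$)
$- \frac{5798}{b{\left(14,-5 \right)}} - \frac{7534}{V} = - \frac{5798}{- \frac{283}{42}} - \frac{7534}{\frac{1}{3} \sqrt{56614}} = \left(-5798\right) \left(- \frac{42}{283}\right) - 7534 \frac{3 \sqrt{56614}}{56614} = \frac{243516}{283} - \frac{11301 \sqrt{56614}}{28307}$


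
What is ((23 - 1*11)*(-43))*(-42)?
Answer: 21672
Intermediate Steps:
((23 - 1*11)*(-43))*(-42) = ((23 - 11)*(-43))*(-42) = (12*(-43))*(-42) = -516*(-42) = 21672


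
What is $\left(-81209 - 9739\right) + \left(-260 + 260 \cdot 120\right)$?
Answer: $-60008$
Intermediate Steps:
$\left(-81209 - 9739\right) + \left(-260 + 260 \cdot 120\right) = -90948 + \left(-260 + 31200\right) = -90948 + 30940 = -60008$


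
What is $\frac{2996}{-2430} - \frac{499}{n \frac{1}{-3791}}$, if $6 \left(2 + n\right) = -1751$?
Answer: $- \frac{13793199584}{2142045} \approx -6439.3$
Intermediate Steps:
$n = - \frac{1763}{6}$ ($n = -2 + \frac{1}{6} \left(-1751\right) = -2 - \frac{1751}{6} = - \frac{1763}{6} \approx -293.83$)
$\frac{2996}{-2430} - \frac{499}{n \frac{1}{-3791}} = \frac{2996}{-2430} - \frac{499}{\left(- \frac{1763}{6}\right) \frac{1}{-3791}} = 2996 \left(- \frac{1}{2430}\right) - \frac{499}{\left(- \frac{1763}{6}\right) \left(- \frac{1}{3791}\right)} = - \frac{1498}{1215} - \frac{499}{\frac{1763}{22746}} = - \frac{1498}{1215} - \frac{11350254}{1763} = - \frac{13793199584}{2142045}$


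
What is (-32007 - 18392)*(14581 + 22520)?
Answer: -1869853299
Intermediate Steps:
(-32007 - 18392)*(14581 + 22520) = -50399*37101 = -1869853299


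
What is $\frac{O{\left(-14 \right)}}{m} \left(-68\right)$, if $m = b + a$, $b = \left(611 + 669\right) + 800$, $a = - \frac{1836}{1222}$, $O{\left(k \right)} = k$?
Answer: $\frac{290836}{634981} \approx 0.45802$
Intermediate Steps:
$a = - \frac{918}{611}$ ($a = \left(-1836\right) \frac{1}{1222} = - \frac{918}{611} \approx -1.5025$)
$b = 2080$ ($b = 1280 + 800 = 2080$)
$m = \frac{1269962}{611}$ ($m = 2080 - \frac{918}{611} = \frac{1269962}{611} \approx 2078.5$)
$\frac{O{\left(-14 \right)}}{m} \left(-68\right) = - \frac{14}{\frac{1269962}{611}} \left(-68\right) = \left(-14\right) \frac{611}{1269962} \left(-68\right) = \left(- \frac{4277}{634981}\right) \left(-68\right) = \frac{290836}{634981}$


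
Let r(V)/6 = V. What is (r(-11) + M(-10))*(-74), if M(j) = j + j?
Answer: 6364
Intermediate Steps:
M(j) = 2*j
r(V) = 6*V
(r(-11) + M(-10))*(-74) = (6*(-11) + 2*(-10))*(-74) = (-66 - 20)*(-74) = -86*(-74) = 6364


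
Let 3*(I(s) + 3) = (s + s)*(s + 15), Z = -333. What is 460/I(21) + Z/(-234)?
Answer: 30497/13026 ≈ 2.3412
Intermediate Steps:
I(s) = -3 + 2*s*(15 + s)/3 (I(s) = -3 + ((s + s)*(s + 15))/3 = -3 + ((2*s)*(15 + s))/3 = -3 + (2*s*(15 + s))/3 = -3 + 2*s*(15 + s)/3)
460/I(21) + Z/(-234) = 460/(-3 + 10*21 + (⅔)*21²) - 333/(-234) = 460/(-3 + 210 + (⅔)*441) - 333*(-1/234) = 460/(-3 + 210 + 294) + 37/26 = 460/501 + 37/26 = 30497/13026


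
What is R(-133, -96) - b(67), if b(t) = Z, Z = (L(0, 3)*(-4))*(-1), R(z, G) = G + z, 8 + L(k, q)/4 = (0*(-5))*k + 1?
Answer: -117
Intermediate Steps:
L(k, q) = -28 (L(k, q) = -32 + 4*((0*(-5))*k + 1) = -32 + 4*(0*k + 1) = -32 + 4*(0 + 1) = -32 + 4*1 = -32 + 4 = -28)
Z = -112 (Z = -28*(-4)*(-1) = 112*(-1) = -112)
b(t) = -112
R(-133, -96) - b(67) = (-96 - 133) - 1*(-112) = -229 + 112 = -117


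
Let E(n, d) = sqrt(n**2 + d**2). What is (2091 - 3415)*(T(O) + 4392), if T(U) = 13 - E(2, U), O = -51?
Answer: -5832220 + 1324*sqrt(2605) ≈ -5.7646e+6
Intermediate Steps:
E(n, d) = sqrt(d**2 + n**2)
T(U) = 13 - sqrt(4 + U**2) (T(U) = 13 - sqrt(U**2 + 2**2) = 13 - sqrt(U**2 + 4) = 13 - sqrt(4 + U**2))
(2091 - 3415)*(T(O) + 4392) = (2091 - 3415)*((13 - sqrt(4 + (-51)**2)) + 4392) = -1324*((13 - sqrt(4 + 2601)) + 4392) = -1324*((13 - sqrt(2605)) + 4392) = -1324*(4405 - sqrt(2605)) = -5832220 + 1324*sqrt(2605)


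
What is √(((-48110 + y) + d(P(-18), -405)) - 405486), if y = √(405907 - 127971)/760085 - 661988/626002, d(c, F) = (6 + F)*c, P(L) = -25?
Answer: √(-25108970462631465841325893375 + 297860972715880340*√17371)/237907365085 ≈ 666.05*I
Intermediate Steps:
d(c, F) = c*(6 + F)
y = -330994/313001 + 4*√17371/760085 (y = √277936*(1/760085) - 661988*1/626002 = (4*√17371)*(1/760085) - 330994/313001 = 4*√17371/760085 - 330994/313001 = -330994/313001 + 4*√17371/760085 ≈ -1.0568)
√(((-48110 + y) + d(P(-18), -405)) - 405486) = √(((-48110 + (-330994/313001 + 4*√17371/760085)) - 25*(6 - 405)) - 405486) = √(((-15058809104/313001 + 4*√17371/760085) - 25*(-399)) - 405486) = √(((-15058809104/313001 + 4*√17371/760085) + 9975) - 405486) = √((-11936624129/313001 + 4*√17371/760085) - 405486) = √(-138854147615/313001 + 4*√17371/760085)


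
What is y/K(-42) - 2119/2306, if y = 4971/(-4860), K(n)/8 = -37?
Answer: -506140919/552886560 ≈ -0.91545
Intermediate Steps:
K(n) = -296 (K(n) = 8*(-37) = -296)
y = -1657/1620 (y = 4971*(-1/4860) = -1657/1620 ≈ -1.0228)
y/K(-42) - 2119/2306 = -1657/1620/(-296) - 2119/2306 = -1657/1620*(-1/296) - 2119*1/2306 = 1657/479520 - 2119/2306 = -506140919/552886560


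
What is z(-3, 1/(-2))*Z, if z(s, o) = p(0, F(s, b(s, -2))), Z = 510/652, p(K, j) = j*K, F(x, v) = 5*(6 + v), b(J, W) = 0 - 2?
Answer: 0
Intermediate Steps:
b(J, W) = -2
F(x, v) = 30 + 5*v
p(K, j) = K*j
Z = 255/326 (Z = 510*(1/652) = 255/326 ≈ 0.78221)
z(s, o) = 0 (z(s, o) = 0*(30 + 5*(-2)) = 0*(30 - 10) = 0*20 = 0)
z(-3, 1/(-2))*Z = 0*(255/326) = 0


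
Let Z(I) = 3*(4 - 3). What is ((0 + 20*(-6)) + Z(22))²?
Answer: 13689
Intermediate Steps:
Z(I) = 3 (Z(I) = 3*1 = 3)
((0 + 20*(-6)) + Z(22))² = ((0 + 20*(-6)) + 3)² = ((0 - 120) + 3)² = (-120 + 3)² = (-117)² = 13689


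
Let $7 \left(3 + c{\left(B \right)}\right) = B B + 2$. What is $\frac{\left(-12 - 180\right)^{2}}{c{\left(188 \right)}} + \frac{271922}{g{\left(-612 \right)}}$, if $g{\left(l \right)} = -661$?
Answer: $- \frac{1048341658}{2594425} \approx -404.07$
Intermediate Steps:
$c{\left(B \right)} = - \frac{19}{7} + \frac{B^{2}}{7}$ ($c{\left(B \right)} = -3 + \frac{B B + 2}{7} = -3 + \frac{B^{2} + 2}{7} = -3 + \frac{2 + B^{2}}{7} = -3 + \left(\frac{2}{7} + \frac{B^{2}}{7}\right) = - \frac{19}{7} + \frac{B^{2}}{7}$)
$\frac{\left(-12 - 180\right)^{2}}{c{\left(188 \right)}} + \frac{271922}{g{\left(-612 \right)}} = \frac{\left(-12 - 180\right)^{2}}{- \frac{19}{7} + \frac{188^{2}}{7}} + \frac{271922}{-661} = \frac{\left(-192\right)^{2}}{- \frac{19}{7} + \frac{1}{7} \cdot 35344} + 271922 \left(- \frac{1}{661}\right) = \frac{36864}{- \frac{19}{7} + \frac{35344}{7}} - \frac{271922}{661} = \frac{36864}{\frac{35325}{7}} - \frac{271922}{661} = 36864 \cdot \frac{7}{35325} - \frac{271922}{661} = \frac{28672}{3925} - \frac{271922}{661} = - \frac{1048341658}{2594425}$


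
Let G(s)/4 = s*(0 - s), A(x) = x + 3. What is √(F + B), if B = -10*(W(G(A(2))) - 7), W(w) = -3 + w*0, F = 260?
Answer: 6*√10 ≈ 18.974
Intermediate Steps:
A(x) = 3 + x
G(s) = -4*s² (G(s) = 4*(s*(0 - s)) = 4*(s*(-s)) = 4*(-s²) = -4*s²)
W(w) = -3 (W(w) = -3 + 0 = -3)
B = 100 (B = -10*(-3 - 7) = -10*(-10) = 100)
√(F + B) = √(260 + 100) = √360 = 6*√10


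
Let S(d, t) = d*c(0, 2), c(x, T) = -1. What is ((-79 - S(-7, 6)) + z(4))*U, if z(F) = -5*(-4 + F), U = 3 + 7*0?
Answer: -258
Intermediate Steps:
U = 3 (U = 3 + 0 = 3)
z(F) = 20 - 5*F
S(d, t) = -d (S(d, t) = d*(-1) = -d)
((-79 - S(-7, 6)) + z(4))*U = ((-79 - (-1)*(-7)) + (20 - 5*4))*3 = ((-79 - 1*7) + (20 - 20))*3 = ((-79 - 7) + 0)*3 = (-86 + 0)*3 = -86*3 = -258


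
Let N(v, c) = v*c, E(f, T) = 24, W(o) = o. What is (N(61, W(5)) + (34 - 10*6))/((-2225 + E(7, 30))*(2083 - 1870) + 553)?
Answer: -279/468260 ≈ -0.00059582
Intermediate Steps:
N(v, c) = c*v
(N(61, W(5)) + (34 - 10*6))/((-2225 + E(7, 30))*(2083 - 1870) + 553) = (5*61 + (34 - 10*6))/((-2225 + 24)*(2083 - 1870) + 553) = (305 + (34 - 60))/(-2201*213 + 553) = (305 - 26)/(-468813 + 553) = 279/(-468260) = 279*(-1/468260) = -279/468260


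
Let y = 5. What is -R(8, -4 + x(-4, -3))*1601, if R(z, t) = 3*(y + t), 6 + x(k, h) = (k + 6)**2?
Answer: 4803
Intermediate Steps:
x(k, h) = -6 + (6 + k)**2 (x(k, h) = -6 + (k + 6)**2 = -6 + (6 + k)**2)
R(z, t) = 15 + 3*t (R(z, t) = 3*(5 + t) = 15 + 3*t)
-R(8, -4 + x(-4, -3))*1601 = -(15 + 3*(-4 + (-6 + (6 - 4)**2)))*1601 = -(15 + 3*(-4 + (-6 + 2**2)))*1601 = -(15 + 3*(-4 + (-6 + 4)))*1601 = -(15 + 3*(-4 - 2))*1601 = -(15 + 3*(-6))*1601 = -(15 - 18)*1601 = -1*(-3)*1601 = 3*1601 = 4803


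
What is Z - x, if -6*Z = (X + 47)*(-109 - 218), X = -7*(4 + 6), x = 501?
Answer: -3509/2 ≈ -1754.5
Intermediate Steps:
X = -70 (X = -7*10 = -70)
Z = -2507/2 (Z = -(-70 + 47)*(-109 - 218)/6 = -(-23)*(-327)/6 = -1/6*7521 = -2507/2 ≈ -1253.5)
Z - x = -2507/2 - 1*501 = -2507/2 - 501 = -3509/2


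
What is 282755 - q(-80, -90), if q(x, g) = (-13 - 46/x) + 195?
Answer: 11302897/40 ≈ 2.8257e+5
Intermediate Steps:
q(x, g) = 182 - 46/x
282755 - q(-80, -90) = 282755 - (182 - 46/(-80)) = 282755 - (182 - 46*(-1/80)) = 282755 - (182 + 23/40) = 282755 - 1*7303/40 = 282755 - 7303/40 = 11302897/40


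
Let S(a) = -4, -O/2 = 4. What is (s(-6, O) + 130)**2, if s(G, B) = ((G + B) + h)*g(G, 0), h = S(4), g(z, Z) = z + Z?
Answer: 56644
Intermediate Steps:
g(z, Z) = Z + z
O = -8 (O = -2*4 = -8)
h = -4
s(G, B) = G*(-4 + B + G) (s(G, B) = ((G + B) - 4)*(0 + G) = ((B + G) - 4)*G = (-4 + B + G)*G = G*(-4 + B + G))
(s(-6, O) + 130)**2 = (-6*(-4 - 8 - 6) + 130)**2 = (-6*(-18) + 130)**2 = (108 + 130)**2 = 238**2 = 56644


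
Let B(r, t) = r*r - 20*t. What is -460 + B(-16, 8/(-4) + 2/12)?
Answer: -502/3 ≈ -167.33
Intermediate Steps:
B(r, t) = r**2 - 20*t
-460 + B(-16, 8/(-4) + 2/12) = -460 + ((-16)**2 - 20*(8/(-4) + 2/12)) = -460 + (256 - 20*(8*(-1/4) + 2*(1/12))) = -460 + (256 - 20*(-2 + 1/6)) = -460 + (256 - 20*(-11/6)) = -460 + (256 + 110/3) = -460 + 878/3 = -502/3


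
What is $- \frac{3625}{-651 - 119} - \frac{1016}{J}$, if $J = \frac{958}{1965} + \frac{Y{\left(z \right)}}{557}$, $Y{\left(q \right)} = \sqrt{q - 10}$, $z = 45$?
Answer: $- \frac{91174028682772195}{43828433935594} + \frac{2185113562200 \sqrt{35}}{284600220361} \approx -2034.8$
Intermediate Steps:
$Y{\left(q \right)} = \sqrt{-10 + q}$
$J = \frac{958}{1965} + \frac{\sqrt{35}}{557}$ ($J = \frac{958}{1965} + \frac{\sqrt{-10 + 45}}{557} = 958 \cdot \frac{1}{1965} + \sqrt{35} \cdot \frac{1}{557} = \frac{958}{1965} + \frac{\sqrt{35}}{557} \approx 0.49815$)
$- \frac{3625}{-651 - 119} - \frac{1016}{J} = - \frac{3625}{-651 - 119} - \frac{1016}{\frac{958}{1965} + \frac{\sqrt{35}}{557}} = - \frac{3625}{-770} - \frac{1016}{\frac{958}{1965} + \frac{\sqrt{35}}{557}} = \left(-3625\right) \left(- \frac{1}{770}\right) - \frac{1016}{\frac{958}{1965} + \frac{\sqrt{35}}{557}} = \frac{725}{154} - \frac{1016}{\frac{958}{1965} + \frac{\sqrt{35}}{557}}$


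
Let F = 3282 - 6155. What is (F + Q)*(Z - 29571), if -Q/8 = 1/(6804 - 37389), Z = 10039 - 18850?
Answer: 1124217697418/10195 ≈ 1.1027e+8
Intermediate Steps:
Z = -8811
Q = 8/30585 (Q = -8/(6804 - 37389) = -8/(-30585) = -8*(-1/30585) = 8/30585 ≈ 0.00026157)
F = -2873
(F + Q)*(Z - 29571) = (-2873 + 8/30585)*(-8811 - 29571) = -87870697/30585*(-38382) = 1124217697418/10195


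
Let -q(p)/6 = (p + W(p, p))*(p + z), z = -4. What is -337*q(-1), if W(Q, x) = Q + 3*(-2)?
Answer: 80880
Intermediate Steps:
W(Q, x) = -6 + Q (W(Q, x) = Q - 6 = -6 + Q)
q(p) = -6*(-6 + 2*p)*(-4 + p) (q(p) = -6*(p + (-6 + p))*(p - 4) = -6*(-6 + 2*p)*(-4 + p))
-337*q(-1) = -337*(-144 - 12*(-1)**2 + 84*(-1)) = -337*(-144 - 12*1 - 84) = -337*(-144 - 12 - 84) = -337*(-240) = 80880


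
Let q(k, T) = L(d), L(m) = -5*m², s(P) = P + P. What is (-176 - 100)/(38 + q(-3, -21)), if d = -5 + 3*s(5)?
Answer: 92/1029 ≈ 0.089407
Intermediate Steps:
s(P) = 2*P
d = 25 (d = -5 + 3*(2*5) = -5 + 3*10 = -5 + 30 = 25)
q(k, T) = -3125 (q(k, T) = -5*25² = -5*625 = -3125)
(-176 - 100)/(38 + q(-3, -21)) = (-176 - 100)/(38 - 3125) = -276/(-3087) = -276*(-1/3087) = 92/1029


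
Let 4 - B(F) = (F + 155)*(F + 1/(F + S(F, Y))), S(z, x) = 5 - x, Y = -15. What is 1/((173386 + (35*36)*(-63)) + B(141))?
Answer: 161/8415818 ≈ 1.9131e-5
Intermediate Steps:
B(F) = 4 - (155 + F)*(F + 1/(20 + F)) (B(F) = 4 - (F + 155)*(F + 1/(F + (5 - 1*(-15)))) = 4 - (155 + F)*(F + 1/(F + (5 + 15))) = 4 - (155 + F)*(F + 1/(F + 20)) = 4 - (155 + F)*(F + 1/(20 + F)))
1/((173386 + (35*36)*(-63)) + B(141)) = 1/((173386 + (35*36)*(-63)) + (-75 - 1*141³ - 3097*141 - 175*141²)/(20 + 141)) = 1/((173386 + 1260*(-63)) + (-75 - 1*2803221 - 436677 - 175*19881)/161) = 1/((173386 - 79380) + (-75 - 2803221 - 436677 - 3479175)/161) = 1/(94006 + (1/161)*(-6719148)) = 1/(94006 - 6719148/161) = 1/(8415818/161) = 161/8415818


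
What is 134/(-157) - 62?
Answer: -9868/157 ≈ -62.854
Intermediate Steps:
134/(-157) - 62 = -1/157*134 - 62 = -134/157 - 62 = -9868/157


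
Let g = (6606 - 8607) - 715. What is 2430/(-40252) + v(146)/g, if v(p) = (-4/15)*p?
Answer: -9436379/204983310 ≈ -0.046035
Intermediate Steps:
g = -2716 (g = -2001 - 715 = -2716)
v(p) = -4*p/15 (v(p) = (-4*1/15)*p = -4*p/15)
2430/(-40252) + v(146)/g = 2430/(-40252) - 4/15*146/(-2716) = 2430*(-1/40252) - 584/15*(-1/2716) = -1215/20126 + 146/10185 = -9436379/204983310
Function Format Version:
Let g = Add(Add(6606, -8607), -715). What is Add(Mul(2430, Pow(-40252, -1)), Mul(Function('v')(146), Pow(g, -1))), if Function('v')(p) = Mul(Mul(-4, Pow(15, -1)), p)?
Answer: Rational(-9436379, 204983310) ≈ -0.046035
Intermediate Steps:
g = -2716 (g = Add(-2001, -715) = -2716)
Function('v')(p) = Mul(Rational(-4, 15), p) (Function('v')(p) = Mul(Mul(-4, Rational(1, 15)), p) = Mul(Rational(-4, 15), p))
Add(Mul(2430, Pow(-40252, -1)), Mul(Function('v')(146), Pow(g, -1))) = Add(Mul(2430, Pow(-40252, -1)), Mul(Mul(Rational(-4, 15), 146), Pow(-2716, -1))) = Add(Mul(2430, Rational(-1, 40252)), Mul(Rational(-584, 15), Rational(-1, 2716))) = Add(Rational(-1215, 20126), Rational(146, 10185)) = Rational(-9436379, 204983310)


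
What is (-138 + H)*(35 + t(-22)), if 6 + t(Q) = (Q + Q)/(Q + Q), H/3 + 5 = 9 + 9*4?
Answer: -540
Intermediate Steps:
H = 120 (H = -15 + 3*(9 + 9*4) = -15 + 3*(9 + 36) = -15 + 3*45 = -15 + 135 = 120)
t(Q) = -5 (t(Q) = -6 + (Q + Q)/(Q + Q) = -6 + (2*Q)/((2*Q)) = -6 + (2*Q)*(1/(2*Q)) = -6 + 1 = -5)
(-138 + H)*(35 + t(-22)) = (-138 + 120)*(35 - 5) = -18*30 = -540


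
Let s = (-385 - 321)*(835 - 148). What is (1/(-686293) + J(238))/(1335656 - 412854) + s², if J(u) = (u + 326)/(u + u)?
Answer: 8864575398115882938054425/37682096902667 ≈ 2.3525e+11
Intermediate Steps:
s = -485022 (s = -706*687 = -485022)
J(u) = (326 + u)/(2*u) (J(u) = (326 + u)/((2*u)) = (326 + u)*(1/(2*u)) = (326 + u)/(2*u))
(1/(-686293) + J(238))/(1335656 - 412854) + s² = (1/(-686293) + (½)*(326 + 238)/238)/(1335656 - 412854) + (-485022)² = (-1/686293 + (½)*(1/238)*564)/922802 + 235246340484 = (-1/686293 + 141/119)*(1/922802) + 235246340484 = (96767194/81668867)*(1/922802) + 235246340484 = 48383597/37682096902667 + 235246340484 = 8864575398115882938054425/37682096902667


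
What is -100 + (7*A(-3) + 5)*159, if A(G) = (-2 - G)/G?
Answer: 324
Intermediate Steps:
A(G) = (-2 - G)/G
-100 + (7*A(-3) + 5)*159 = -100 + (7*((-2 - 1*(-3))/(-3)) + 5)*159 = -100 + (7*(-(-2 + 3)/3) + 5)*159 = -100 + (7*(-⅓*1) + 5)*159 = -100 + (7*(-⅓) + 5)*159 = -100 + (-7/3 + 5)*159 = -100 + (8/3)*159 = -100 + 424 = 324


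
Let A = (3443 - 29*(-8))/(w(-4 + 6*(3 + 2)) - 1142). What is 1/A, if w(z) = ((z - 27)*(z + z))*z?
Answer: -2494/3675 ≈ -0.67864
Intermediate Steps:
w(z) = 2*z²*(-27 + z) (w(z) = ((-27 + z)*(2*z))*z = (2*z*(-27 + z))*z = 2*z²*(-27 + z))
A = -3675/2494 (A = (3443 - 29*(-8))/(2*(-4 + 6*(3 + 2))²*(-27 + (-4 + 6*(3 + 2))) - 1142) = (3443 + 232)/(2*(-4 + 6*5)²*(-27 + (-4 + 6*5)) - 1142) = 3675/(2*(-4 + 30)²*(-27 + (-4 + 30)) - 1142) = 3675/(2*26²*(-27 + 26) - 1142) = 3675/(2*676*(-1) - 1142) = 3675/(-1352 - 1142) = 3675/(-2494) = 3675*(-1/2494) = -3675/2494 ≈ -1.4735)
1/A = 1/(-3675/2494) = -2494/3675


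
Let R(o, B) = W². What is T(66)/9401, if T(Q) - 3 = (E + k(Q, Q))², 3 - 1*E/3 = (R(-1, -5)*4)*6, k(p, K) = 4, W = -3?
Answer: 57604/1343 ≈ 42.892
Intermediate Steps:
R(o, B) = 9 (R(o, B) = (-3)² = 9)
E = -639 (E = 9 - 3*9*4*6 = 9 - 108*6 = 9 - 3*216 = 9 - 648 = -639)
T(Q) = 403228 (T(Q) = 3 + (-639 + 4)² = 3 + (-635)² = 3 + 403225 = 403228)
T(66)/9401 = 403228/9401 = 403228*(1/9401) = 57604/1343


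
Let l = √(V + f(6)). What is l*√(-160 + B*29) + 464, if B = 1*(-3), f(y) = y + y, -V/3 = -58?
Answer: 464 + I*√45942 ≈ 464.0 + 214.34*I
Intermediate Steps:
V = 174 (V = -3*(-58) = 174)
f(y) = 2*y
B = -3
l = √186 (l = √(174 + 2*6) = √(174 + 12) = √186 ≈ 13.638)
l*√(-160 + B*29) + 464 = √186*√(-160 - 3*29) + 464 = √186*√(-160 - 87) + 464 = √186*√(-247) + 464 = √186*(I*√247) + 464 = I*√45942 + 464 = 464 + I*√45942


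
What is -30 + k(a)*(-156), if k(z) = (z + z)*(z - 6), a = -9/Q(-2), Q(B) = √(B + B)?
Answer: 6288 + 8424*I ≈ 6288.0 + 8424.0*I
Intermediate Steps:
Q(B) = √2*√B (Q(B) = √(2*B) = √2*√B)
a = 9*I/2 (a = -9*(-I/2) = -(-9)*I/2 = 9*I/2 ≈ 4.5*I)
k(z) = 2*z*(-6 + z) (k(z) = (2*z)*(-6 + z) = 2*z*(-6 + z))
-30 + k(a)*(-156) = -30 + (2*(9*I/2)*(-6 + 9*I/2))*(-156) = -30 + (9*I*(-6 + 9*I/2))*(-156) = -30 - 1404*I*(-6 + 9*I/2)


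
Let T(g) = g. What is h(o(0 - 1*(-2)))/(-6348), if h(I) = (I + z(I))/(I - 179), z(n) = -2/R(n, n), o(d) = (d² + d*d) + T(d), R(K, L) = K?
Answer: 49/5364060 ≈ 9.1349e-6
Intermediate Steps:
o(d) = d + 2*d² (o(d) = (d² + d*d) + d = (d² + d²) + d = 2*d² + d = d + 2*d²)
z(n) = -2/n
h(I) = (I - 2/I)/(-179 + I) (h(I) = (I - 2/I)/(I - 179) = (I - 2/I)/(-179 + I))
h(o(0 - 1*(-2)))/(-6348) = ((-2 + ((0 - 1*(-2))*(1 + 2*(0 - 1*(-2))))²)/((((0 - 1*(-2))*(1 + 2*(0 - 1*(-2)))))*(-179 + (0 - 1*(-2))*(1 + 2*(0 - 1*(-2))))))/(-6348) = ((-2 + ((0 + 2)*(1 + 2*(0 + 2)))²)/((((0 + 2)*(1 + 2*(0 + 2))))*(-179 + (0 + 2)*(1 + 2*(0 + 2)))))*(-1/6348) = ((-2 + (2*(1 + 2*2))²)/(((2*(1 + 2*2)))*(-179 + 2*(1 + 2*2))))*(-1/6348) = ((-2 + (2*(1 + 4))²)/(((2*(1 + 4)))*(-179 + 2*(1 + 4))))*(-1/6348) = ((-2 + (2*5)²)/(((2*5))*(-179 + 2*5)))*(-1/6348) = ((-2 + 10²)/(10*(-179 + 10)))*(-1/6348) = ((⅒)*(-2 + 100)/(-169))*(-1/6348) = ((⅒)*(-1/169)*98)*(-1/6348) = -49/845*(-1/6348) = 49/5364060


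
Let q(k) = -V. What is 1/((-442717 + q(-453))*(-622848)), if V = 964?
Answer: 1/276345823488 ≈ 3.6187e-12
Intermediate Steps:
q(k) = -964 (q(k) = -1*964 = -964)
1/((-442717 + q(-453))*(-622848)) = 1/(-442717 - 964*(-622848)) = -1/622848/(-443681) = -1/443681*(-1/622848) = 1/276345823488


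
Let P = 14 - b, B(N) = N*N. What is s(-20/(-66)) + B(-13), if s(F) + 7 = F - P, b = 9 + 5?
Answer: 5356/33 ≈ 162.30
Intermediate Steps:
b = 14
B(N) = N**2
P = 0 (P = 14 - 1*14 = 14 - 14 = 0)
s(F) = -7 + F (s(F) = -7 + (F - 1*0) = -7 + (F + 0) = -7 + F)
s(-20/(-66)) + B(-13) = (-7 - 20/(-66)) + (-13)**2 = (-7 - 20*(-1/66)) + 169 = (-7 + 10/33) + 169 = -221/33 + 169 = 5356/33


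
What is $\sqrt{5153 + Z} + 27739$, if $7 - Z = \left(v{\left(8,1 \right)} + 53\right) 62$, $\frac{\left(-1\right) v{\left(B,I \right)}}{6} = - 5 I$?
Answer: $27739 + \sqrt{14} \approx 27743.0$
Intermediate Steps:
$v{\left(B,I \right)} = 30 I$ ($v{\left(B,I \right)} = - 6 \left(- 5 I\right) = 30 I$)
$Z = -5139$ ($Z = 7 - \left(30 \cdot 1 + 53\right) 62 = 7 - \left(30 + 53\right) 62 = 7 - 83 \cdot 62 = 7 - 5146 = -5139$)
$\sqrt{5153 + Z} + 27739 = \sqrt{5153 - 5139} + 27739 = \sqrt{14} + 27739 = 27739 + \sqrt{14}$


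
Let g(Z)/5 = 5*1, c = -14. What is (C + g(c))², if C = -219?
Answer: 37636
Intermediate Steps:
g(Z) = 25 (g(Z) = 5*(5*1) = 5*5 = 25)
(C + g(c))² = (-219 + 25)² = (-194)² = 37636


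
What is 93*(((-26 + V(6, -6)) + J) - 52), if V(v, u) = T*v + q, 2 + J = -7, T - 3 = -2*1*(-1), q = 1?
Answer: -5208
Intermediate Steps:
T = 5 (T = 3 - 2*1*(-1) = 3 - 2*(-1) = 3 + 2 = 5)
J = -9 (J = -2 - 7 = -9)
V(v, u) = 1 + 5*v (V(v, u) = 5*v + 1 = 1 + 5*v)
93*(((-26 + V(6, -6)) + J) - 52) = 93*(((-26 + (1 + 5*6)) - 9) - 52) = 93*(((-26 + (1 + 30)) - 9) - 52) = 93*(((-26 + 31) - 9) - 52) = 93*((5 - 9) - 52) = 93*(-4 - 52) = 93*(-56) = -5208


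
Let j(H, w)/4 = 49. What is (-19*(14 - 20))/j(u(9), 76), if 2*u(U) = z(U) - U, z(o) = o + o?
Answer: 57/98 ≈ 0.58163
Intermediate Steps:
z(o) = 2*o
u(U) = U/2 (u(U) = (2*U - U)/2 = U/2)
j(H, w) = 196 (j(H, w) = 4*49 = 196)
(-19*(14 - 20))/j(u(9), 76) = -19*(14 - 20)/196 = -19*(-6)*(1/196) = 114*(1/196) = 57/98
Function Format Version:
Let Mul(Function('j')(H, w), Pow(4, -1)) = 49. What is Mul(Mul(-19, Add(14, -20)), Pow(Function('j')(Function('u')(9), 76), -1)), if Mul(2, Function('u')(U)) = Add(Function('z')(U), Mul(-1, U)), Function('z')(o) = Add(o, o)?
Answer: Rational(57, 98) ≈ 0.58163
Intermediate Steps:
Function('z')(o) = Mul(2, o)
Function('u')(U) = Mul(Rational(1, 2), U) (Function('u')(U) = Mul(Rational(1, 2), Add(Mul(2, U), Mul(-1, U))) = Mul(Rational(1, 2), U))
Function('j')(H, w) = 196 (Function('j')(H, w) = Mul(4, 49) = 196)
Mul(Mul(-19, Add(14, -20)), Pow(Function('j')(Function('u')(9), 76), -1)) = Mul(Mul(-19, Add(14, -20)), Pow(196, -1)) = Mul(Mul(-19, -6), Rational(1, 196)) = Mul(114, Rational(1, 196)) = Rational(57, 98)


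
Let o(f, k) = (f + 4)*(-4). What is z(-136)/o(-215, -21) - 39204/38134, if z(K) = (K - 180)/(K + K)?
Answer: -1123491691/1094293264 ≈ -1.0267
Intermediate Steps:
o(f, k) = -16 - 4*f (o(f, k) = (4 + f)*(-4) = -16 - 4*f)
z(K) = (-180 + K)/(2*K) (z(K) = (-180 + K)/((2*K)) = (-180 + K)*(1/(2*K)) = (-180 + K)/(2*K))
z(-136)/o(-215, -21) - 39204/38134 = ((1/2)*(-180 - 136)/(-136))/(-16 - 4*(-215)) - 39204/38134 = ((1/2)*(-1/136)*(-316))/(-16 + 860) - 39204*1/38134 = (79/68)/844 - 19602/19067 = (79/68)*(1/844) - 19602/19067 = 79/57392 - 19602/19067 = -1123491691/1094293264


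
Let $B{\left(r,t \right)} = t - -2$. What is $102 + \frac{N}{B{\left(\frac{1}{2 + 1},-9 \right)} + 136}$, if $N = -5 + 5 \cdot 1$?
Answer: $102$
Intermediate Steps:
$N = 0$ ($N = -5 + 5 = 0$)
$B{\left(r,t \right)} = 2 + t$ ($B{\left(r,t \right)} = t + 2 = 2 + t$)
$102 + \frac{N}{B{\left(\frac{1}{2 + 1},-9 \right)} + 136} = 102 + \frac{1}{\left(2 - 9\right) + 136} \cdot 0 = 102 + \frac{1}{-7 + 136} \cdot 0 = 102 + \frac{1}{129} \cdot 0 = 102 + 0 = 102$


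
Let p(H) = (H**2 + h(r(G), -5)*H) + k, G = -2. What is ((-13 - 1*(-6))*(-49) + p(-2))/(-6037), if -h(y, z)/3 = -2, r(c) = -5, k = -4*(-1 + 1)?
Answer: -335/6037 ≈ -0.055491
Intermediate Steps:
k = 0 (k = -4*0 = 0)
h(y, z) = 6 (h(y, z) = -3*(-2) = 6)
p(H) = H**2 + 6*H (p(H) = (H**2 + 6*H) + 0 = H**2 + 6*H)
((-13 - 1*(-6))*(-49) + p(-2))/(-6037) = ((-13 - 1*(-6))*(-49) - 2*(6 - 2))/(-6037) = ((-13 + 6)*(-49) - 2*4)*(-1/6037) = (-7*(-49) - 8)*(-1/6037) = (343 - 8)*(-1/6037) = 335*(-1/6037) = -335/6037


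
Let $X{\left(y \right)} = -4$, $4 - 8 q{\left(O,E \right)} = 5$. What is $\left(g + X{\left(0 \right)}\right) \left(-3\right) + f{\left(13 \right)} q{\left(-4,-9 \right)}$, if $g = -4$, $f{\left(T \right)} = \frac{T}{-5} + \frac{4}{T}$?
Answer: $\frac{12629}{520} \approx 24.287$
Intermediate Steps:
$q{\left(O,E \right)} = - \frac{1}{8}$ ($q{\left(O,E \right)} = \frac{1}{2} - \frac{5}{8} = - \frac{1}{8}$)
$f{\left(T \right)} = \frac{4}{T} - \frac{T}{5}$ ($f{\left(T \right)} = T \left(- \frac{1}{5}\right) + \frac{4}{T} = - \frac{T}{5} + \frac{4}{T} = \frac{4}{T} - \frac{T}{5}$)
$\left(g + X{\left(0 \right)}\right) \left(-3\right) + f{\left(13 \right)} q{\left(-4,-9 \right)} = \left(-4 - 4\right) \left(-3\right) + \left(\frac{4}{13} - \frac{13}{5}\right) \left(- \frac{1}{8}\right) = \left(-8\right) \left(-3\right) + \left(4 \cdot \frac{1}{13} - \frac{13}{5}\right) \left(- \frac{1}{8}\right) = 24 + \left(\frac{4}{13} - \frac{13}{5}\right) \left(- \frac{1}{8}\right) = 24 - - \frac{149}{520} = 24 + \frac{149}{520} = \frac{12629}{520}$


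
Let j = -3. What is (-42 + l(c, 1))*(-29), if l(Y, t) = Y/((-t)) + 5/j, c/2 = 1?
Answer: 3973/3 ≈ 1324.3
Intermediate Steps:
c = 2 (c = 2*1 = 2)
l(Y, t) = -5/3 - Y/t (l(Y, t) = Y/((-t)) + 5/(-3) = Y*(-1/t) + 5*(-⅓) = -Y/t - 5/3 = -5/3 - Y/t)
(-42 + l(c, 1))*(-29) = (-42 + (-5/3 - 1*2/1))*(-29) = (-42 + (-5/3 - 1*2*1))*(-29) = (-42 + (-5/3 - 2))*(-29) = (-42 - 11/3)*(-29) = -137/3*(-29) = 3973/3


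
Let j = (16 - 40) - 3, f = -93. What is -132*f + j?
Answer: 12249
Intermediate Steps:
j = -27 (j = -24 - 3 = -27)
-132*f + j = -132*(-93) - 27 = 12276 - 27 = 12249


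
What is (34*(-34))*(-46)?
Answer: 53176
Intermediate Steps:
(34*(-34))*(-46) = -1156*(-46) = 53176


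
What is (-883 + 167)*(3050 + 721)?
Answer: -2700036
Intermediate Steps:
(-883 + 167)*(3050 + 721) = -716*3771 = -2700036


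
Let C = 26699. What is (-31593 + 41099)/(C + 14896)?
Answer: 9506/41595 ≈ 0.22854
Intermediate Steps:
(-31593 + 41099)/(C + 14896) = (-31593 + 41099)/(26699 + 14896) = 9506/41595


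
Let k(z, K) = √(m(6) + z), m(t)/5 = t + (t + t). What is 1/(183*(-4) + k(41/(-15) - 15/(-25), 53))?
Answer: -5490/4018021 - √19770/8036042 ≈ -0.0013838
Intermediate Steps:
m(t) = 15*t (m(t) = 5*(t + (t + t)) = 5*(t + 2*t) = 5*(3*t) = 15*t)
k(z, K) = √(90 + z) (k(z, K) = √(15*6 + z) = √(90 + z))
1/(183*(-4) + k(41/(-15) - 15/(-25), 53)) = 1/(183*(-4) + √(90 + (41/(-15) - 15/(-25)))) = 1/(-732 + √(90 + (41*(-1/15) - 15*(-1/25)))) = 1/(-732 + √(90 + (-41/15 + ⅗))) = 1/(-732 + √(90 - 32/15)) = 1/(-732 + √(1318/15)) = 1/(-732 + √19770/15)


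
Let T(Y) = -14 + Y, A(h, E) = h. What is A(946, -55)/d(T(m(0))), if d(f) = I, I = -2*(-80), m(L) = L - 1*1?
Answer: 473/80 ≈ 5.9125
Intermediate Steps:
m(L) = -1 + L (m(L) = L - 1 = -1 + L)
I = 160
d(f) = 160
A(946, -55)/d(T(m(0))) = 946/160 = 946*(1/160) = 473/80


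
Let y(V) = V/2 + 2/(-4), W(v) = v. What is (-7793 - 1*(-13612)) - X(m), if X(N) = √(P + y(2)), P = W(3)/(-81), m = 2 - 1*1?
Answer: 5819 - 5*√6/18 ≈ 5818.3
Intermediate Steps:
y(V) = -½ + V/2 (y(V) = V*(½) + 2*(-¼) = V/2 - ½ = -½ + V/2)
m = 1 (m = 2 - 1 = 1)
P = -1/27 (P = 3/(-81) = 3*(-1/81) = -1/27 ≈ -0.037037)
X(N) = 5*√6/18 (X(N) = √(-1/27 + (-½ + (½)*2)) = √(-1/27 + (-½ + 1)) = √(-1/27 + ½) = √(25/54) = 5*√6/18)
(-7793 - 1*(-13612)) - X(m) = (-7793 - 1*(-13612)) - 5*√6/18 = (-7793 + 13612) - 5*√6/18 = 5819 - 5*√6/18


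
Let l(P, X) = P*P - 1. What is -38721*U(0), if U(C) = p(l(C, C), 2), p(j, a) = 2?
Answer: -77442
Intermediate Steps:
l(P, X) = -1 + P² (l(P, X) = P² - 1 = -1 + P²)
U(C) = 2
-38721*U(0) = -38721*2 = -77442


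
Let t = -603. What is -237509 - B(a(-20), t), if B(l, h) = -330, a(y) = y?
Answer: -237179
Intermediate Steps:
-237509 - B(a(-20), t) = -237509 - 1*(-330) = -237509 + 330 = -237179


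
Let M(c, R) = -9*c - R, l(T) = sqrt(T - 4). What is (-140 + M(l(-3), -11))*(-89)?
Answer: 11481 + 801*I*sqrt(7) ≈ 11481.0 + 2119.2*I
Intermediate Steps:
l(T) = sqrt(-4 + T)
M(c, R) = -R - 9*c
(-140 + M(l(-3), -11))*(-89) = (-140 + (-1*(-11) - 9*sqrt(-4 - 3)))*(-89) = (-140 + (11 - 9*I*sqrt(7)))*(-89) = (-129 - 9*I*sqrt(7))*(-89) = 11481 + 801*I*sqrt(7)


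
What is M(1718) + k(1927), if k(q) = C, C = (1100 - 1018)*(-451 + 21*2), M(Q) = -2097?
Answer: -35635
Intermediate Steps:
C = -33538 (C = 82*(-451 + 42) = 82*(-409) = -33538)
k(q) = -33538
M(1718) + k(1927) = -2097 - 33538 = -35635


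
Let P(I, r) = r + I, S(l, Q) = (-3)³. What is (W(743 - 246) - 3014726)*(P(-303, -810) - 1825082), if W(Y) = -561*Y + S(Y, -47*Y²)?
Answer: 6014701066150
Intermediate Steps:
S(l, Q) = -27
P(I, r) = I + r
W(Y) = -27 - 561*Y (W(Y) = -561*Y - 27 = -27 - 561*Y)
(W(743 - 246) - 3014726)*(P(-303, -810) - 1825082) = ((-27 - 561*(743 - 246)) - 3014726)*((-303 - 810) - 1825082) = ((-27 - 561*497) - 3014726)*(-1113 - 1825082) = ((-27 - 278817) - 3014726)*(-1826195) = (-278844 - 3014726)*(-1826195) = -3293570*(-1826195) = 6014701066150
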